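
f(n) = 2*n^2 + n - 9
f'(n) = 4*n + 1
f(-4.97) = 35.43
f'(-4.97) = -18.88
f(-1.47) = -6.15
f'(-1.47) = -4.88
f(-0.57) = -8.92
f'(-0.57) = -1.28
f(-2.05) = -2.64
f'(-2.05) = -7.20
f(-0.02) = -9.02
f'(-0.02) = 0.92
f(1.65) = -1.90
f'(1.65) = 7.60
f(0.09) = -8.89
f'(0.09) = 1.36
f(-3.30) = 9.48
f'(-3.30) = -12.20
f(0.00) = -9.00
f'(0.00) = 1.00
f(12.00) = 291.00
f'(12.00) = 49.00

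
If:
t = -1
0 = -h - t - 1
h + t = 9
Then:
No Solution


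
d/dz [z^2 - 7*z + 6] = 2*z - 7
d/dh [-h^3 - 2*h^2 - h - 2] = -3*h^2 - 4*h - 1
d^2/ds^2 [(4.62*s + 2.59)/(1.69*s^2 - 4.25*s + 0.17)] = ((30.5158 - 46.8468*s)*(1.69*s^2 - 4.25*s + 0.17) + (3.38*s - 4.25)*(4.62*s + 2.59)*(6.76*s - 8.5))/(1.69*s^2 - 4.25*s + 0.17)^3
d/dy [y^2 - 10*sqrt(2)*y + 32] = 2*y - 10*sqrt(2)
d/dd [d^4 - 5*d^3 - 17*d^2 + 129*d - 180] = 4*d^3 - 15*d^2 - 34*d + 129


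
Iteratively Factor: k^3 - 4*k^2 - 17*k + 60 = (k + 4)*(k^2 - 8*k + 15) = (k - 5)*(k + 4)*(k - 3)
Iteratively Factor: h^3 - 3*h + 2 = (h - 1)*(h^2 + h - 2) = (h - 1)*(h + 2)*(h - 1)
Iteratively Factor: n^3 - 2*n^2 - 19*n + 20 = (n - 1)*(n^2 - n - 20) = (n - 5)*(n - 1)*(n + 4)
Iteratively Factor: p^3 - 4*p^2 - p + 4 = (p + 1)*(p^2 - 5*p + 4) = (p - 1)*(p + 1)*(p - 4)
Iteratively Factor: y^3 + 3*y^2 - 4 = (y + 2)*(y^2 + y - 2) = (y + 2)^2*(y - 1)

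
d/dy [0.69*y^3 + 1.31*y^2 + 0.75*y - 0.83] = 2.07*y^2 + 2.62*y + 0.75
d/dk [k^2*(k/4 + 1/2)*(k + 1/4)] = k*(16*k^2 + 27*k + 4)/16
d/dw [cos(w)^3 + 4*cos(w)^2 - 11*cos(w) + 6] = (-3*cos(w)^2 - 8*cos(w) + 11)*sin(w)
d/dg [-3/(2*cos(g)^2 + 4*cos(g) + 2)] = -3*sin(g)/(cos(g) + 1)^3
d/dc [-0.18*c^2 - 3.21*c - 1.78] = -0.36*c - 3.21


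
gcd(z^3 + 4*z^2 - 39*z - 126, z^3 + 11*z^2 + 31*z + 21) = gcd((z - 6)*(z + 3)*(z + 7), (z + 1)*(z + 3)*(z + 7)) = z^2 + 10*z + 21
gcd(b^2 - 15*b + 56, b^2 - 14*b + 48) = b - 8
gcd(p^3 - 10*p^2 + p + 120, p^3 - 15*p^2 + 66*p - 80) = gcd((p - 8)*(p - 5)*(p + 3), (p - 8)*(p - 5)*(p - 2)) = p^2 - 13*p + 40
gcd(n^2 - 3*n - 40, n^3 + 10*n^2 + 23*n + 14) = 1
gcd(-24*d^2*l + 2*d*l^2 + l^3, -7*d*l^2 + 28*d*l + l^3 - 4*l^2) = l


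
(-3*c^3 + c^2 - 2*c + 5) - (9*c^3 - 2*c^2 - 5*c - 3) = -12*c^3 + 3*c^2 + 3*c + 8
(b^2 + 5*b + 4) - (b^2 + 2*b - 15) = 3*b + 19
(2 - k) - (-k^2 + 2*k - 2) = k^2 - 3*k + 4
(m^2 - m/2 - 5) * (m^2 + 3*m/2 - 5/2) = m^4 + m^3 - 33*m^2/4 - 25*m/4 + 25/2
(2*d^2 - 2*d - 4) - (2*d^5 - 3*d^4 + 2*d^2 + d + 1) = -2*d^5 + 3*d^4 - 3*d - 5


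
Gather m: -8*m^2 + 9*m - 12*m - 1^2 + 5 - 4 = -8*m^2 - 3*m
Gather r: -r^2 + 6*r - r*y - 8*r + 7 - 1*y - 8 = -r^2 + r*(-y - 2) - y - 1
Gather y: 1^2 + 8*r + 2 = 8*r + 3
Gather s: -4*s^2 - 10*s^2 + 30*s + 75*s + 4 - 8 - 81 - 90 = -14*s^2 + 105*s - 175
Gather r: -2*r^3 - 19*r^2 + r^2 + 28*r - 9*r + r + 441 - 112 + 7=-2*r^3 - 18*r^2 + 20*r + 336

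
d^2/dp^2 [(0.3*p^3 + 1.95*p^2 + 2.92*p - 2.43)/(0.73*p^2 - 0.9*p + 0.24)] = (-2.22044604925031e-16*p^5 - 8.88178419700125e-16*p^4 + 6.055316*p^3 - 10.208322*p^2 + 6.613236*p - 1.599048)/(0.389017*p^6 - 1.43883*p^5 + 2.157588*p^4 - 1.67508*p^3 + 0.709344*p^2 - 0.15552*p + 0.013824)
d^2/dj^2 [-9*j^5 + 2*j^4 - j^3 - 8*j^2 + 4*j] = -180*j^3 + 24*j^2 - 6*j - 16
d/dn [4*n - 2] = 4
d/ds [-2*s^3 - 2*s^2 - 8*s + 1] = -6*s^2 - 4*s - 8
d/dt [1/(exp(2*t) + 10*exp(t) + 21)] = 2*(-exp(t) - 5)*exp(t)/(exp(2*t) + 10*exp(t) + 21)^2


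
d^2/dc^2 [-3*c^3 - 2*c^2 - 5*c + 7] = -18*c - 4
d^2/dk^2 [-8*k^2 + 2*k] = -16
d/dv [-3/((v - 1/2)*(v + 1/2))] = 96*v/(16*v^4 - 8*v^2 + 1)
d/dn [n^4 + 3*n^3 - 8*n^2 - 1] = n*(4*n^2 + 9*n - 16)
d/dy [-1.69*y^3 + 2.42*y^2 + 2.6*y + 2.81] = -5.07*y^2 + 4.84*y + 2.6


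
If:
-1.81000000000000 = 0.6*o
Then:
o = -3.02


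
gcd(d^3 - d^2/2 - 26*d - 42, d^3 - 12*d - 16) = d + 2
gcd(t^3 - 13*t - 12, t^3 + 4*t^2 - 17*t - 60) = t^2 - t - 12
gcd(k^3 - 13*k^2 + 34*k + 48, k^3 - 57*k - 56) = k^2 - 7*k - 8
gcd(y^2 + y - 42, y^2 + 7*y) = y + 7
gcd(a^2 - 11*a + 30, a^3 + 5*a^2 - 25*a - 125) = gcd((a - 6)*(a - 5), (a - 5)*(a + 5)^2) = a - 5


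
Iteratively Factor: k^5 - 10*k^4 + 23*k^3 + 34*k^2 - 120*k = (k + 2)*(k^4 - 12*k^3 + 47*k^2 - 60*k) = (k - 3)*(k + 2)*(k^3 - 9*k^2 + 20*k) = (k - 4)*(k - 3)*(k + 2)*(k^2 - 5*k) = (k - 5)*(k - 4)*(k - 3)*(k + 2)*(k)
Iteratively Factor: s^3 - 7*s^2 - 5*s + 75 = (s - 5)*(s^2 - 2*s - 15) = (s - 5)^2*(s + 3)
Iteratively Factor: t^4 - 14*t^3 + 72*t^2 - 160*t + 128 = (t - 2)*(t^3 - 12*t^2 + 48*t - 64) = (t - 4)*(t - 2)*(t^2 - 8*t + 16) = (t - 4)^2*(t - 2)*(t - 4)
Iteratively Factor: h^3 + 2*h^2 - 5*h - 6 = (h + 1)*(h^2 + h - 6) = (h - 2)*(h + 1)*(h + 3)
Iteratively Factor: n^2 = (n)*(n)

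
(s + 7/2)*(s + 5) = s^2 + 17*s/2 + 35/2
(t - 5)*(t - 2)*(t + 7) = t^3 - 39*t + 70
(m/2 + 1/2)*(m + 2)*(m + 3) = m^3/2 + 3*m^2 + 11*m/2 + 3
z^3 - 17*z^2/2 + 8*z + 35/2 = (z - 7)*(z - 5/2)*(z + 1)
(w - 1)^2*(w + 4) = w^3 + 2*w^2 - 7*w + 4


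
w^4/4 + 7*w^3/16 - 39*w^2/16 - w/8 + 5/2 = (w/4 + 1)*(w - 2)*(w - 5/4)*(w + 1)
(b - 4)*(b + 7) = b^2 + 3*b - 28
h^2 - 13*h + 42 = (h - 7)*(h - 6)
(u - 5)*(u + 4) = u^2 - u - 20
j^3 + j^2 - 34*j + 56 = (j - 4)*(j - 2)*(j + 7)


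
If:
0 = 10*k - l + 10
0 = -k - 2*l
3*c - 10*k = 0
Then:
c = -200/63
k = -20/21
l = 10/21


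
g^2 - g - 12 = (g - 4)*(g + 3)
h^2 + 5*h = h*(h + 5)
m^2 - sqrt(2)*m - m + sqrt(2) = (m - 1)*(m - sqrt(2))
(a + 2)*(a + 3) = a^2 + 5*a + 6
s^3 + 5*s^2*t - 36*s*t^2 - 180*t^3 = (s - 6*t)*(s + 5*t)*(s + 6*t)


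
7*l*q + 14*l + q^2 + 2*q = (7*l + q)*(q + 2)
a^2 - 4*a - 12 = (a - 6)*(a + 2)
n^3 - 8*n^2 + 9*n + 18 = (n - 6)*(n - 3)*(n + 1)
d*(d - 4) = d^2 - 4*d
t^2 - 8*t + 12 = (t - 6)*(t - 2)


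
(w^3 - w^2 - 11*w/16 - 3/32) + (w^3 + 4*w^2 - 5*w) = 2*w^3 + 3*w^2 - 91*w/16 - 3/32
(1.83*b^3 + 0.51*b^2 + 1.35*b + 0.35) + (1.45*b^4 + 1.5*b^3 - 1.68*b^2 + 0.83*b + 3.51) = 1.45*b^4 + 3.33*b^3 - 1.17*b^2 + 2.18*b + 3.86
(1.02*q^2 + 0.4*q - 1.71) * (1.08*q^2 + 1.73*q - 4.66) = 1.1016*q^4 + 2.1966*q^3 - 5.908*q^2 - 4.8223*q + 7.9686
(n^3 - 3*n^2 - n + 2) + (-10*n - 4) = n^3 - 3*n^2 - 11*n - 2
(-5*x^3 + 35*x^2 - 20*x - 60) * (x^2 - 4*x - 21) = -5*x^5 + 55*x^4 - 55*x^3 - 715*x^2 + 660*x + 1260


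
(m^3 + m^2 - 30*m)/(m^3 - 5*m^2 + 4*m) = (m^2 + m - 30)/(m^2 - 5*m + 4)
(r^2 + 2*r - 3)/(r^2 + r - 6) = (r - 1)/(r - 2)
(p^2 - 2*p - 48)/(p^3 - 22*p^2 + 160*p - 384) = (p + 6)/(p^2 - 14*p + 48)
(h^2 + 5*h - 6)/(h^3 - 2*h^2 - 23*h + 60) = (h^2 + 5*h - 6)/(h^3 - 2*h^2 - 23*h + 60)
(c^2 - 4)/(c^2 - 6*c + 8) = (c + 2)/(c - 4)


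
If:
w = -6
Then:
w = -6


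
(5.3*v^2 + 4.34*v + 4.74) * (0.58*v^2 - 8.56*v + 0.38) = 3.074*v^4 - 42.8508*v^3 - 32.3872*v^2 - 38.9252*v + 1.8012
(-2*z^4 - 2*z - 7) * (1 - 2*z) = 4*z^5 - 2*z^4 + 4*z^2 + 12*z - 7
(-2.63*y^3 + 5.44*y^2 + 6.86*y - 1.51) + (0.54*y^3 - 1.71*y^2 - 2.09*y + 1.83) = -2.09*y^3 + 3.73*y^2 + 4.77*y + 0.32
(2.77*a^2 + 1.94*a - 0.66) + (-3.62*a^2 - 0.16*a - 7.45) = -0.85*a^2 + 1.78*a - 8.11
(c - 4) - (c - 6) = 2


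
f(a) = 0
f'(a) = 0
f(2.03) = 0.00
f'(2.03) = 0.00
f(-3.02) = 0.00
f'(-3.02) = 0.00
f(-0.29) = 0.00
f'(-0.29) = 0.00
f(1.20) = 0.00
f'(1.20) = 0.00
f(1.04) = 0.00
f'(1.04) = 0.00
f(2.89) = 0.00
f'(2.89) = 0.00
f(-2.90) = 0.00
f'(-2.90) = 0.00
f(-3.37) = 0.00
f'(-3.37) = 0.00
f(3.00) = 0.00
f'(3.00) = 0.00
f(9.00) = 0.00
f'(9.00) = 0.00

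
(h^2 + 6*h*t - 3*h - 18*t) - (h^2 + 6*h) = 6*h*t - 9*h - 18*t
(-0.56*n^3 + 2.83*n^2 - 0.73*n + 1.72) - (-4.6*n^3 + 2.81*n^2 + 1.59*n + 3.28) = 4.04*n^3 + 0.02*n^2 - 2.32*n - 1.56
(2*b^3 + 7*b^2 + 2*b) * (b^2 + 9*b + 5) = 2*b^5 + 25*b^4 + 75*b^3 + 53*b^2 + 10*b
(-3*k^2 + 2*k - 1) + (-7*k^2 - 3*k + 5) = -10*k^2 - k + 4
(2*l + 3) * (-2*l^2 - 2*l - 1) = -4*l^3 - 10*l^2 - 8*l - 3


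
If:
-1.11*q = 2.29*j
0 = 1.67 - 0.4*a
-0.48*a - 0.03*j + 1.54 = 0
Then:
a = 4.18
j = -15.47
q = 31.91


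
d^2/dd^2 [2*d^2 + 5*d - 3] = 4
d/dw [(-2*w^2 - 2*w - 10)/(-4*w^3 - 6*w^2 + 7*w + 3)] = 2*(-4*w^4 - 8*w^3 - 73*w^2 - 66*w + 32)/(16*w^6 + 48*w^5 - 20*w^4 - 108*w^3 + 13*w^2 + 42*w + 9)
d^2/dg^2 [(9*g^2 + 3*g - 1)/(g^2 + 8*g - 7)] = 2*(-69*g^3 + 186*g^2 + 39*g + 538)/(g^6 + 24*g^5 + 171*g^4 + 176*g^3 - 1197*g^2 + 1176*g - 343)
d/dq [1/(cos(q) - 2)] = sin(q)/(cos(q) - 2)^2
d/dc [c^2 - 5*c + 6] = 2*c - 5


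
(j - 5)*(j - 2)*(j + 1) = j^3 - 6*j^2 + 3*j + 10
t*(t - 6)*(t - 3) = t^3 - 9*t^2 + 18*t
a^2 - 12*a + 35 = (a - 7)*(a - 5)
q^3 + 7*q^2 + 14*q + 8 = (q + 1)*(q + 2)*(q + 4)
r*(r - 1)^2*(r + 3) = r^4 + r^3 - 5*r^2 + 3*r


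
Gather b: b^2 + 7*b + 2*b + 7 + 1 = b^2 + 9*b + 8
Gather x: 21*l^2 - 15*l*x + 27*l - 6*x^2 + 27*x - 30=21*l^2 + 27*l - 6*x^2 + x*(27 - 15*l) - 30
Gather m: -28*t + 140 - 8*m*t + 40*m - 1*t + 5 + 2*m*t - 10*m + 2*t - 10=m*(30 - 6*t) - 27*t + 135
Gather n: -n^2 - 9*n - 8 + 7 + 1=-n^2 - 9*n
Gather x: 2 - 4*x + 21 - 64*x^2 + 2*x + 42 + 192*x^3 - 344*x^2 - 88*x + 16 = 192*x^3 - 408*x^2 - 90*x + 81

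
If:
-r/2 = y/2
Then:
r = -y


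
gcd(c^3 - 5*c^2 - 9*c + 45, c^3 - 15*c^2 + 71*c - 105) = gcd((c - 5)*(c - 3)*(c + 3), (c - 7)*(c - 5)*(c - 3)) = c^2 - 8*c + 15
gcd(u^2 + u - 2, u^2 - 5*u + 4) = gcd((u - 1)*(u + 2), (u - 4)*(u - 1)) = u - 1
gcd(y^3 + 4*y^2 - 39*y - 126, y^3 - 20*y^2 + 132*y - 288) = y - 6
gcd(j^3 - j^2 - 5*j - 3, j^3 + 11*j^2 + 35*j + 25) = j + 1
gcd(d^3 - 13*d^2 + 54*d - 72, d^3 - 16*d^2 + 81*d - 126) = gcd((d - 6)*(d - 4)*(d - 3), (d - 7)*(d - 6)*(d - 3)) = d^2 - 9*d + 18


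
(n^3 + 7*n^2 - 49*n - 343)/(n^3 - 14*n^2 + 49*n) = (n^2 + 14*n + 49)/(n*(n - 7))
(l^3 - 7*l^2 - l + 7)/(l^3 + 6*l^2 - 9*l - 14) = (l^2 - 8*l + 7)/(l^2 + 5*l - 14)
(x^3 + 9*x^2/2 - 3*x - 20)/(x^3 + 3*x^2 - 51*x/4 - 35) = 2*(x - 2)/(2*x - 7)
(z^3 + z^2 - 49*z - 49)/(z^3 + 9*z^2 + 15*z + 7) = (z - 7)/(z + 1)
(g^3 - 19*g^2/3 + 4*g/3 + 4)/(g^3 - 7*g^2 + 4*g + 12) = (g^2 - g/3 - 2/3)/(g^2 - g - 2)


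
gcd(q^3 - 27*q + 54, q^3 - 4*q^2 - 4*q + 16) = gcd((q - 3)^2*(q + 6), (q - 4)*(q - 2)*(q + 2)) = 1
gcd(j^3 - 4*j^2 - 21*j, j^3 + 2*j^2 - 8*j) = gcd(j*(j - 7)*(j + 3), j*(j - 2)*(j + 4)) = j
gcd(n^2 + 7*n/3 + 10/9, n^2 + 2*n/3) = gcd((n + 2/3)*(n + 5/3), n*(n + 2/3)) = n + 2/3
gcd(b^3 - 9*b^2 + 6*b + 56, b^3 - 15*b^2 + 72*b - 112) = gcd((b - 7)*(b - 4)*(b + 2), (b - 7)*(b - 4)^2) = b^2 - 11*b + 28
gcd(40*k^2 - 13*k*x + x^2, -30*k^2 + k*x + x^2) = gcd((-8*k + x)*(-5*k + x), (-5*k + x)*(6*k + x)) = -5*k + x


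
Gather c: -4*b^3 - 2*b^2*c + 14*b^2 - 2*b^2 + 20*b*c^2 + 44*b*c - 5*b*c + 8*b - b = -4*b^3 + 12*b^2 + 20*b*c^2 + 7*b + c*(-2*b^2 + 39*b)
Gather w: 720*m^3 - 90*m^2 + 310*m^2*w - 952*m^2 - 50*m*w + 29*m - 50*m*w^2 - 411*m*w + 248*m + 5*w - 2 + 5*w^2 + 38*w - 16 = 720*m^3 - 1042*m^2 + 277*m + w^2*(5 - 50*m) + w*(310*m^2 - 461*m + 43) - 18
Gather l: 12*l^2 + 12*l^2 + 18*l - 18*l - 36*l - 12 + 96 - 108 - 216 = 24*l^2 - 36*l - 240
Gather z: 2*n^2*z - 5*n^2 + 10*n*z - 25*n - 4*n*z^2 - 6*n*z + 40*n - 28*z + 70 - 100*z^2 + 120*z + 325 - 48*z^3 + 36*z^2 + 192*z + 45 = -5*n^2 + 15*n - 48*z^3 + z^2*(-4*n - 64) + z*(2*n^2 + 4*n + 284) + 440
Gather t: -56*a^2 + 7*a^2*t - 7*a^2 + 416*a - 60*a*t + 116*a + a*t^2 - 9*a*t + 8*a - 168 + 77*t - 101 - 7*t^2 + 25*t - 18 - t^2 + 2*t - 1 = -63*a^2 + 540*a + t^2*(a - 8) + t*(7*a^2 - 69*a + 104) - 288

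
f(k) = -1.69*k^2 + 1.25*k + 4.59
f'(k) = 1.25 - 3.38*k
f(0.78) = 4.54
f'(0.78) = -1.39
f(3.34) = -10.09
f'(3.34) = -10.04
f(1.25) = 3.51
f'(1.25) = -2.98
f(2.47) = -2.63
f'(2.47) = -7.10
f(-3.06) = -15.06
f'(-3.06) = 11.59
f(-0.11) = 4.43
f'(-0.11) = 1.62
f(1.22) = 3.60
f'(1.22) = -2.87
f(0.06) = 4.66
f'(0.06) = 1.05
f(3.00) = -6.87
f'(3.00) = -8.89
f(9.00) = -121.05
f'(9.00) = -29.17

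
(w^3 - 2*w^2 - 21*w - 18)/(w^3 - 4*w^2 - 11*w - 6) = (w + 3)/(w + 1)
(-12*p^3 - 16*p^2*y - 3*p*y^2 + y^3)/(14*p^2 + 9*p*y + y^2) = (-6*p^2 - 5*p*y + y^2)/(7*p + y)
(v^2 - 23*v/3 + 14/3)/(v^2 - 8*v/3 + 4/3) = (v - 7)/(v - 2)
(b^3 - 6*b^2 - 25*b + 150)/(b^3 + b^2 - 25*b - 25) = (b - 6)/(b + 1)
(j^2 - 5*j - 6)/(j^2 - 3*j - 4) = (j - 6)/(j - 4)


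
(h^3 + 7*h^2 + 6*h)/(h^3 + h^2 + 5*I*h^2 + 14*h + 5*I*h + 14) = h*(h + 6)/(h^2 + 5*I*h + 14)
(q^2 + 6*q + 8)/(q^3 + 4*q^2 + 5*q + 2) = (q + 4)/(q^2 + 2*q + 1)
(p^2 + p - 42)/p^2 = (p^2 + p - 42)/p^2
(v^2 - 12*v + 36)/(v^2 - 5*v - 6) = (v - 6)/(v + 1)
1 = 1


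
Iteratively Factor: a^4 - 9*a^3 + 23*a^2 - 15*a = (a - 3)*(a^3 - 6*a^2 + 5*a) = a*(a - 3)*(a^2 - 6*a + 5) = a*(a - 3)*(a - 1)*(a - 5)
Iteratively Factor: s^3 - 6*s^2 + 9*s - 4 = (s - 1)*(s^2 - 5*s + 4) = (s - 1)^2*(s - 4)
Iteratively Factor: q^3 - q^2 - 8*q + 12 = (q - 2)*(q^2 + q - 6) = (q - 2)^2*(q + 3)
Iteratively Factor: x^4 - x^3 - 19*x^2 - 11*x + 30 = (x + 3)*(x^3 - 4*x^2 - 7*x + 10) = (x - 5)*(x + 3)*(x^2 + x - 2) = (x - 5)*(x + 2)*(x + 3)*(x - 1)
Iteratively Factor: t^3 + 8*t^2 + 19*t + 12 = (t + 4)*(t^2 + 4*t + 3) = (t + 1)*(t + 4)*(t + 3)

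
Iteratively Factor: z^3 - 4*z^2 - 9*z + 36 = (z + 3)*(z^2 - 7*z + 12) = (z - 3)*(z + 3)*(z - 4)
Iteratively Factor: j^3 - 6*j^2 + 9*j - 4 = (j - 4)*(j^2 - 2*j + 1) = (j - 4)*(j - 1)*(j - 1)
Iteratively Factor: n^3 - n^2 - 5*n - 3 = (n + 1)*(n^2 - 2*n - 3) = (n - 3)*(n + 1)*(n + 1)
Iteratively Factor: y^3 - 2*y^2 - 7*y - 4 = (y + 1)*(y^2 - 3*y - 4) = (y - 4)*(y + 1)*(y + 1)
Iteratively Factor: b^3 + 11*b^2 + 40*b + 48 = (b + 4)*(b^2 + 7*b + 12) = (b + 4)^2*(b + 3)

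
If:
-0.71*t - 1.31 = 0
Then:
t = -1.85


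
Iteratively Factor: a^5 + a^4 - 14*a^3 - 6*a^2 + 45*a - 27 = (a - 3)*(a^4 + 4*a^3 - 2*a^2 - 12*a + 9) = (a - 3)*(a + 3)*(a^3 + a^2 - 5*a + 3) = (a - 3)*(a - 1)*(a + 3)*(a^2 + 2*a - 3) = (a - 3)*(a - 1)*(a + 3)^2*(a - 1)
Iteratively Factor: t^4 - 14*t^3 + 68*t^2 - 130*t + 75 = (t - 5)*(t^3 - 9*t^2 + 23*t - 15) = (t - 5)*(t - 1)*(t^2 - 8*t + 15) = (t - 5)^2*(t - 1)*(t - 3)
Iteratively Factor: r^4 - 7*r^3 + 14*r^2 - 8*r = (r - 1)*(r^3 - 6*r^2 + 8*r) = (r - 2)*(r - 1)*(r^2 - 4*r) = (r - 4)*(r - 2)*(r - 1)*(r)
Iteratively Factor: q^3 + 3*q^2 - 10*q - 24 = (q + 2)*(q^2 + q - 12) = (q - 3)*(q + 2)*(q + 4)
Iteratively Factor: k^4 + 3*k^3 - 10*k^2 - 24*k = (k + 4)*(k^3 - k^2 - 6*k) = (k + 2)*(k + 4)*(k^2 - 3*k) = (k - 3)*(k + 2)*(k + 4)*(k)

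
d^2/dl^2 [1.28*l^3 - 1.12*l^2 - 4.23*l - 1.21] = 7.68*l - 2.24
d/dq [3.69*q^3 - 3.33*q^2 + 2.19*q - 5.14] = 11.07*q^2 - 6.66*q + 2.19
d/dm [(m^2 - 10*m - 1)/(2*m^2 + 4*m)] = (6*m^2 + m + 1)/(m^2*(m^2 + 4*m + 4))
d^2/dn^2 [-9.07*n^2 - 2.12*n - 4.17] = -18.1400000000000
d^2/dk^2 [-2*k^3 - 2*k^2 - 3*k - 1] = -12*k - 4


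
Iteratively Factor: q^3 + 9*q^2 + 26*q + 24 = (q + 2)*(q^2 + 7*q + 12) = (q + 2)*(q + 3)*(q + 4)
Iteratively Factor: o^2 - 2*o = (o - 2)*(o)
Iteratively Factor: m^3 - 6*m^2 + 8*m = (m - 2)*(m^2 - 4*m) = (m - 4)*(m - 2)*(m)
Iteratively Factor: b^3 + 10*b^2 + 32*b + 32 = (b + 4)*(b^2 + 6*b + 8) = (b + 2)*(b + 4)*(b + 4)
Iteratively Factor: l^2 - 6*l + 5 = (l - 5)*(l - 1)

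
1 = 1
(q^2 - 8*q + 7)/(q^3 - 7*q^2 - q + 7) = 1/(q + 1)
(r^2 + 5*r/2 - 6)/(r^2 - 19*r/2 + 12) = (r + 4)/(r - 8)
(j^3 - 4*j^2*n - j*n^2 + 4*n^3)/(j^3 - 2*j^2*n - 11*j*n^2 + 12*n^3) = (j + n)/(j + 3*n)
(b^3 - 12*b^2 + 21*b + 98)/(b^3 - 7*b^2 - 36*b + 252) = (b^2 - 5*b - 14)/(b^2 - 36)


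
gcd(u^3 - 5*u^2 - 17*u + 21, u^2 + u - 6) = u + 3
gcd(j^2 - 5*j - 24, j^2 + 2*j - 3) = j + 3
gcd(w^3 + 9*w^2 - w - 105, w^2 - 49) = w + 7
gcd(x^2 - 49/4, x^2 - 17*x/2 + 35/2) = x - 7/2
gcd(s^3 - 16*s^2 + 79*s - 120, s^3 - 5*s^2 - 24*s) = s - 8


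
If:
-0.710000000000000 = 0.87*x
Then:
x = -0.82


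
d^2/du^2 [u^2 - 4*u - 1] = 2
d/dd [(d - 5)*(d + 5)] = 2*d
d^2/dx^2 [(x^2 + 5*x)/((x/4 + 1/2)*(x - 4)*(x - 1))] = 8*(x^6 + 15*x^5 - 27*x^4 + x^3 - 168*x^2 + 360*x + 304)/(x^9 - 9*x^8 + 9*x^7 + 105*x^6 - 198*x^5 - 396*x^4 + 840*x^3 + 288*x^2 - 1152*x + 512)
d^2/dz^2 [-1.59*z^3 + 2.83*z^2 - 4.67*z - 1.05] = 5.66 - 9.54*z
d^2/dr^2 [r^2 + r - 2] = 2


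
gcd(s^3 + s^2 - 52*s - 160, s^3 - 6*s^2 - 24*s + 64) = s^2 - 4*s - 32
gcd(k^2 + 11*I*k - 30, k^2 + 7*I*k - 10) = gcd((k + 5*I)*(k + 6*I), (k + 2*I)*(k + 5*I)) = k + 5*I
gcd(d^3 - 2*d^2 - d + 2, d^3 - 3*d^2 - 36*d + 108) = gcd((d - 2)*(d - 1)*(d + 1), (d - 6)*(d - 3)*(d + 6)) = 1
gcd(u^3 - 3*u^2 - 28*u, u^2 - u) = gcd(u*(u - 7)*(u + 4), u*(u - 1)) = u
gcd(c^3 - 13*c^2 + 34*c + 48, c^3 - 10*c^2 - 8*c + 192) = c^2 - 14*c + 48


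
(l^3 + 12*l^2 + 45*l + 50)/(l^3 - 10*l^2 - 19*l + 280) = (l^2 + 7*l + 10)/(l^2 - 15*l + 56)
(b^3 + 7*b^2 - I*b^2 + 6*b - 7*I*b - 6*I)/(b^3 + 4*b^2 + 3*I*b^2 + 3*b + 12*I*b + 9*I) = (b^2 + b*(6 - I) - 6*I)/(b^2 + 3*b*(1 + I) + 9*I)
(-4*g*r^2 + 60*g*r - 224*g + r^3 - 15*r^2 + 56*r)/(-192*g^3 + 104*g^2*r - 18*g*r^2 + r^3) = (r^2 - 15*r + 56)/(48*g^2 - 14*g*r + r^2)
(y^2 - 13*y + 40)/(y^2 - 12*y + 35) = (y - 8)/(y - 7)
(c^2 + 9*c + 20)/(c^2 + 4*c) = (c + 5)/c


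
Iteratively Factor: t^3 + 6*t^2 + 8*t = (t + 4)*(t^2 + 2*t) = t*(t + 4)*(t + 2)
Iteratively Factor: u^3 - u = (u)*(u^2 - 1) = u*(u - 1)*(u + 1)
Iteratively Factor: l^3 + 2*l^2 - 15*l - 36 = (l + 3)*(l^2 - l - 12) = (l - 4)*(l + 3)*(l + 3)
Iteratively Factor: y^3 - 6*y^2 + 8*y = (y)*(y^2 - 6*y + 8) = y*(y - 4)*(y - 2)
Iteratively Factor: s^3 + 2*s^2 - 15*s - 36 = (s - 4)*(s^2 + 6*s + 9) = (s - 4)*(s + 3)*(s + 3)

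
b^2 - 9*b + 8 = (b - 8)*(b - 1)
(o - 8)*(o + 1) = o^2 - 7*o - 8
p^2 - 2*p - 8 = (p - 4)*(p + 2)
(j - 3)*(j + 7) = j^2 + 4*j - 21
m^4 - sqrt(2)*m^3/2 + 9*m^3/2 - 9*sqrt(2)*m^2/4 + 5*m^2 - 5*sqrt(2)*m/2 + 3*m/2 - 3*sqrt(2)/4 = (m + 1/2)*(m + 1)*(m + 3)*(m - sqrt(2)/2)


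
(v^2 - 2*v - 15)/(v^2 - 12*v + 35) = (v + 3)/(v - 7)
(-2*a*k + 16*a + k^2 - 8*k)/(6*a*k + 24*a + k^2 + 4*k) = (-2*a*k + 16*a + k^2 - 8*k)/(6*a*k + 24*a + k^2 + 4*k)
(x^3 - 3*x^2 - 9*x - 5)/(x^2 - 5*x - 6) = (x^2 - 4*x - 5)/(x - 6)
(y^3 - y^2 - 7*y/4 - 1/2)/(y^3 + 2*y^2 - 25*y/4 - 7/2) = (2*y + 1)/(2*y + 7)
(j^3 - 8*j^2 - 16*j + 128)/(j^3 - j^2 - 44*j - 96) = (j - 4)/(j + 3)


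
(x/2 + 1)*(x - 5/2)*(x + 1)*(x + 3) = x^4/2 + 7*x^3/4 - 2*x^2 - 43*x/4 - 15/2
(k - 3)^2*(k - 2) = k^3 - 8*k^2 + 21*k - 18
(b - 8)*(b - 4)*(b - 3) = b^3 - 15*b^2 + 68*b - 96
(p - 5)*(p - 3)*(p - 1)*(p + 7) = p^4 - 2*p^3 - 40*p^2 + 146*p - 105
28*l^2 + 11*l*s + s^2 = (4*l + s)*(7*l + s)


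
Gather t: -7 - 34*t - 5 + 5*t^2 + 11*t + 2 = 5*t^2 - 23*t - 10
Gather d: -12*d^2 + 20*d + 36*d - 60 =-12*d^2 + 56*d - 60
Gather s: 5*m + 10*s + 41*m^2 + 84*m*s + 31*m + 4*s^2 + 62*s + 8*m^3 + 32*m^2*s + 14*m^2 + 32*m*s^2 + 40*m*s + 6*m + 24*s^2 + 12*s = 8*m^3 + 55*m^2 + 42*m + s^2*(32*m + 28) + s*(32*m^2 + 124*m + 84)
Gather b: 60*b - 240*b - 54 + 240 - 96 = 90 - 180*b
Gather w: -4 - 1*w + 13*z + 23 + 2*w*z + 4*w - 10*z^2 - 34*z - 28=w*(2*z + 3) - 10*z^2 - 21*z - 9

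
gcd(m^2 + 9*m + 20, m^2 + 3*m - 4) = m + 4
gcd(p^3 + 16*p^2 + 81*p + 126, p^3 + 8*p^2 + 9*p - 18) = p^2 + 9*p + 18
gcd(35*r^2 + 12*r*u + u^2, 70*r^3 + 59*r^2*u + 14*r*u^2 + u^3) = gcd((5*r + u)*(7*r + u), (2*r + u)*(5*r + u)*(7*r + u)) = 35*r^2 + 12*r*u + u^2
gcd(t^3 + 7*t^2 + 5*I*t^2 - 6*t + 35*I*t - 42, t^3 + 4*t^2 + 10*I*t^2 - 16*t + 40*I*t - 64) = t + 2*I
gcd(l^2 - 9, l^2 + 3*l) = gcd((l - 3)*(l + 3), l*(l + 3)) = l + 3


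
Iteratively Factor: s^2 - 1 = (s + 1)*(s - 1)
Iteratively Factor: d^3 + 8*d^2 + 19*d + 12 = (d + 4)*(d^2 + 4*d + 3) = (d + 1)*(d + 4)*(d + 3)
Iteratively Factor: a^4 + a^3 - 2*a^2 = (a + 2)*(a^3 - a^2) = a*(a + 2)*(a^2 - a) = a*(a - 1)*(a + 2)*(a)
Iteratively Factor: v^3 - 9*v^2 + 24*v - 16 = (v - 1)*(v^2 - 8*v + 16) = (v - 4)*(v - 1)*(v - 4)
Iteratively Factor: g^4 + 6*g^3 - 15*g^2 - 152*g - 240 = (g + 4)*(g^3 + 2*g^2 - 23*g - 60) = (g + 3)*(g + 4)*(g^2 - g - 20) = (g - 5)*(g + 3)*(g + 4)*(g + 4)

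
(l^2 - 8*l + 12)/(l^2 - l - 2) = (l - 6)/(l + 1)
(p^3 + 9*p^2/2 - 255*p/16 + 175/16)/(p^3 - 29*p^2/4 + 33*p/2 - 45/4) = (4*p^2 + 23*p - 35)/(4*(p^2 - 6*p + 9))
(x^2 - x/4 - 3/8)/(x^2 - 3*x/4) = (x + 1/2)/x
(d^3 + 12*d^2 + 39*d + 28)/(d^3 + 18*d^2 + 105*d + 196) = (d + 1)/(d + 7)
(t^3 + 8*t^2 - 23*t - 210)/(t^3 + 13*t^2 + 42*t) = (t - 5)/t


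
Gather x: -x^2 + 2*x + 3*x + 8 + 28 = -x^2 + 5*x + 36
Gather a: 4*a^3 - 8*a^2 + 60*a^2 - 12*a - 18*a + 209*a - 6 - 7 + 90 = 4*a^3 + 52*a^2 + 179*a + 77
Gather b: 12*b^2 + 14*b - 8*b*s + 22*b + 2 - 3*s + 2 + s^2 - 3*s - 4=12*b^2 + b*(36 - 8*s) + s^2 - 6*s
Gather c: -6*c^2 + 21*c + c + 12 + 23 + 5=-6*c^2 + 22*c + 40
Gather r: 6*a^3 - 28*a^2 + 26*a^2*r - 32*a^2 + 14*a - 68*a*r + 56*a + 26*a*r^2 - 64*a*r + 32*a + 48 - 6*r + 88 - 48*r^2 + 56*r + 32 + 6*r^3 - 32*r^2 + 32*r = 6*a^3 - 60*a^2 + 102*a + 6*r^3 + r^2*(26*a - 80) + r*(26*a^2 - 132*a + 82) + 168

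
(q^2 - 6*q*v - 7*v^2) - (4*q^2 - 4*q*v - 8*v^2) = -3*q^2 - 2*q*v + v^2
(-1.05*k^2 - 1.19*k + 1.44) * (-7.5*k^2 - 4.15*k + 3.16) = 7.875*k^4 + 13.2825*k^3 - 9.1795*k^2 - 9.7364*k + 4.5504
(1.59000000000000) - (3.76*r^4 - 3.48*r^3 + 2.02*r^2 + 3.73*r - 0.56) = -3.76*r^4 + 3.48*r^3 - 2.02*r^2 - 3.73*r + 2.15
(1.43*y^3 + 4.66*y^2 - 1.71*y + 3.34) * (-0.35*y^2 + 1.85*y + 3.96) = -0.5005*y^5 + 1.0145*y^4 + 14.8823*y^3 + 14.1211*y^2 - 0.592599999999999*y + 13.2264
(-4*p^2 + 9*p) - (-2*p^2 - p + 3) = -2*p^2 + 10*p - 3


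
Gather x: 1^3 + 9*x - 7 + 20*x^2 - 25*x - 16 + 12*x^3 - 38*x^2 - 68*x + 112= 12*x^3 - 18*x^2 - 84*x + 90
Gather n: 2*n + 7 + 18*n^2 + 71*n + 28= 18*n^2 + 73*n + 35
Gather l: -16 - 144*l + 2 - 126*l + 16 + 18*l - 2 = -252*l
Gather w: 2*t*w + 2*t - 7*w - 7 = 2*t + w*(2*t - 7) - 7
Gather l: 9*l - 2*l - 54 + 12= 7*l - 42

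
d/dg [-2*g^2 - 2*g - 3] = -4*g - 2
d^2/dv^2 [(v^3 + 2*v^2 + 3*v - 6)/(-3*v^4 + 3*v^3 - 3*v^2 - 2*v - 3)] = 2*(-9*v^9 - 54*v^8 - 81*v^7 + 789*v^6 - 810*v^5 + 1071*v^4 - 244*v^3 - 396*v^2 + 324*v - 30)/(27*v^12 - 81*v^11 + 162*v^10 - 135*v^9 + 135*v^8 - 81*v^7 + 198*v^6 - 36*v^5 + 90*v^4 + 35*v^3 + 117*v^2 + 54*v + 27)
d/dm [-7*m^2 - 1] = -14*m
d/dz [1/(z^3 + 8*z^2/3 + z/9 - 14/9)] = 9*(-27*z^2 - 48*z - 1)/(9*z^3 + 24*z^2 + z - 14)^2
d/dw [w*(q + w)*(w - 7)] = w*(q + w) + w*(w - 7) + (q + w)*(w - 7)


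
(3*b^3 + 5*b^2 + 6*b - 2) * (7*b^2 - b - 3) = 21*b^5 + 32*b^4 + 28*b^3 - 35*b^2 - 16*b + 6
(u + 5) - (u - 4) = 9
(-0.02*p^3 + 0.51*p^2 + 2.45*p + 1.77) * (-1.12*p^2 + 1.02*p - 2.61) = 0.0224*p^5 - 0.5916*p^4 - 2.1716*p^3 - 0.8145*p^2 - 4.5891*p - 4.6197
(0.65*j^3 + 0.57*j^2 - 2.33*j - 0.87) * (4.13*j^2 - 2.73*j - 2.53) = 2.6845*j^5 + 0.5796*j^4 - 12.8235*j^3 + 1.3257*j^2 + 8.27*j + 2.2011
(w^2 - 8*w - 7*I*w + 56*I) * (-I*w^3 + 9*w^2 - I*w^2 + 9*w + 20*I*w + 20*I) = -I*w^5 + 2*w^4 + 7*I*w^4 - 14*w^3 - 35*I*w^3 + 124*w^2 + 301*I*w^2 - 980*w + 344*I*w - 1120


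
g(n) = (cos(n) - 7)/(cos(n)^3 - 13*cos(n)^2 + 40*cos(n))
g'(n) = (cos(n) - 7)*(3*sin(n)*cos(n)^2 - 26*sin(n)*cos(n) + 40*sin(n))/(cos(n)^3 - 13*cos(n)^2 + 40*cos(n))^2 - sin(n)/(cos(n)^3 - 13*cos(n)^2 + 40*cos(n))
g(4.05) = 0.26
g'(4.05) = 0.36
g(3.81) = 0.20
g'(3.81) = 0.17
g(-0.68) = -0.26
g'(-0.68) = 0.18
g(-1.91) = 0.50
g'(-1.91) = 1.49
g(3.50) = 0.16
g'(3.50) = 0.07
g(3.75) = 0.19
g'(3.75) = 0.15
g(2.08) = 0.33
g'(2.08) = -0.64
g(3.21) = 0.15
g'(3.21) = 0.01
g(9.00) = 0.16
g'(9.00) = -0.09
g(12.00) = -0.25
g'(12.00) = 0.13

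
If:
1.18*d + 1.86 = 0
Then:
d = -1.58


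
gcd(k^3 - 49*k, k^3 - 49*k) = k^3 - 49*k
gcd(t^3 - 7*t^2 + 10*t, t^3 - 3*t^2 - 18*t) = t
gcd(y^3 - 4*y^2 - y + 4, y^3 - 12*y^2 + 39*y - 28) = y^2 - 5*y + 4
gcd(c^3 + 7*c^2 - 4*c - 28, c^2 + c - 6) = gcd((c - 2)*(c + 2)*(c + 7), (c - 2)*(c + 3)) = c - 2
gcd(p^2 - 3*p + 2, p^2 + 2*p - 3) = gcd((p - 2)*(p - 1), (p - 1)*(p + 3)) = p - 1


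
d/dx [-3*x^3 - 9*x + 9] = -9*x^2 - 9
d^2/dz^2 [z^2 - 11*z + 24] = 2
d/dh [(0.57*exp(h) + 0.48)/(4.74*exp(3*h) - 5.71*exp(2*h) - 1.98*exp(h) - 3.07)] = (-5.4036*exp(3*h) - 3.5709*exp(2*h) + 5.4816*exp(h) - 0.7995)*exp(h)/(22.4676*exp(6*h) - 54.1308*exp(5*h) + 13.8337*exp(4*h) - 6.492*exp(3*h) + 38.9798*exp(2*h) + 12.1572*exp(h) + 9.4249)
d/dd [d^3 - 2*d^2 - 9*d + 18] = 3*d^2 - 4*d - 9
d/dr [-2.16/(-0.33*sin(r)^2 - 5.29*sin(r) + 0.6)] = -(1.4256*sin(r) + 11.4264)*cos(r)/(0.33*sin(r)^2 + 5.29*sin(r) - 0.6)^2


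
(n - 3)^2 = n^2 - 6*n + 9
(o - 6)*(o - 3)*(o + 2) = o^3 - 7*o^2 + 36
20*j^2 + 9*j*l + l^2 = (4*j + l)*(5*j + l)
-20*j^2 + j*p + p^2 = (-4*j + p)*(5*j + p)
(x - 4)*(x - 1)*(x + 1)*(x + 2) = x^4 - 2*x^3 - 9*x^2 + 2*x + 8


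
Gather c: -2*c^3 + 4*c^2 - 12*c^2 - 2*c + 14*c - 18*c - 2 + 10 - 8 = -2*c^3 - 8*c^2 - 6*c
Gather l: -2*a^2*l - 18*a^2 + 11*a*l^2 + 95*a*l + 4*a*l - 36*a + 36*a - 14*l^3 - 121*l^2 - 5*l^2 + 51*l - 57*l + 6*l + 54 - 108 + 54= -18*a^2 - 14*l^3 + l^2*(11*a - 126) + l*(-2*a^2 + 99*a)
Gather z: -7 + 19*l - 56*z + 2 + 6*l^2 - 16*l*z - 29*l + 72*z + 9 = 6*l^2 - 10*l + z*(16 - 16*l) + 4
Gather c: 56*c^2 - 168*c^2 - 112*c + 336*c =-112*c^2 + 224*c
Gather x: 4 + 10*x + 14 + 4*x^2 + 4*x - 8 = 4*x^2 + 14*x + 10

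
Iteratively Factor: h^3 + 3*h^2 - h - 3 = (h + 1)*(h^2 + 2*h - 3) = (h - 1)*(h + 1)*(h + 3)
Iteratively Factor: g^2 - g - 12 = (g - 4)*(g + 3)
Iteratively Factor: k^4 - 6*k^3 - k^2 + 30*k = (k - 5)*(k^3 - k^2 - 6*k) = (k - 5)*(k + 2)*(k^2 - 3*k) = k*(k - 5)*(k + 2)*(k - 3)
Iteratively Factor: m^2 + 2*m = (m)*(m + 2)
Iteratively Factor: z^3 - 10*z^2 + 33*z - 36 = (z - 4)*(z^2 - 6*z + 9) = (z - 4)*(z - 3)*(z - 3)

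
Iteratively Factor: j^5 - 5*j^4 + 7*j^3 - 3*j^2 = (j - 1)*(j^4 - 4*j^3 + 3*j^2) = (j - 3)*(j - 1)*(j^3 - j^2) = j*(j - 3)*(j - 1)*(j^2 - j) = j^2*(j - 3)*(j - 1)*(j - 1)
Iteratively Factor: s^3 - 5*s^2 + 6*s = (s - 3)*(s^2 - 2*s) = (s - 3)*(s - 2)*(s)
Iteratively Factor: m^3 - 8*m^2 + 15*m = (m - 3)*(m^2 - 5*m) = m*(m - 3)*(m - 5)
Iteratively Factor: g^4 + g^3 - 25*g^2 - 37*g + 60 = (g - 5)*(g^3 + 6*g^2 + 5*g - 12) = (g - 5)*(g - 1)*(g^2 + 7*g + 12) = (g - 5)*(g - 1)*(g + 4)*(g + 3)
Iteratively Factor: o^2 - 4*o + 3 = (o - 3)*(o - 1)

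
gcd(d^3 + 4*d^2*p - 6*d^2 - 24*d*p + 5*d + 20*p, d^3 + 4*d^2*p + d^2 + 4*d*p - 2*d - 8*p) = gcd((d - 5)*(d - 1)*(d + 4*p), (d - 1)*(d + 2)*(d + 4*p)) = d^2 + 4*d*p - d - 4*p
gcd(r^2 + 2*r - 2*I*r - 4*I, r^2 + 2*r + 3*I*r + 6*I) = r + 2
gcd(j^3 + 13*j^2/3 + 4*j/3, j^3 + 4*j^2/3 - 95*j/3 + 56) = 1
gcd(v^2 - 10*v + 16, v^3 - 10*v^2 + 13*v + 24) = v - 8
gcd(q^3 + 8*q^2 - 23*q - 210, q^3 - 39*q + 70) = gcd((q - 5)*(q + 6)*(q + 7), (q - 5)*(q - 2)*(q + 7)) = q^2 + 2*q - 35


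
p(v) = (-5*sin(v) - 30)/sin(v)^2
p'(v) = -2*(-5*sin(v) - 30)*cos(v)/sin(v)^3 - 5*cos(v)/sin(v)^2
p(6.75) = -159.23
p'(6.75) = 609.86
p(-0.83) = -48.32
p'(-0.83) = -94.57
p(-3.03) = -2374.20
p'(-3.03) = 42775.08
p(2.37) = -68.87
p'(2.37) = -134.23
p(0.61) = -100.14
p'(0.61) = 274.07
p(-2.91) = -547.66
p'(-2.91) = 4737.02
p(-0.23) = -555.28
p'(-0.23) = -4836.77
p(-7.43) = -30.63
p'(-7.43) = -30.12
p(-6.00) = -402.15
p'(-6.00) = 2702.37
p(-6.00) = -402.15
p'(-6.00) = 2702.37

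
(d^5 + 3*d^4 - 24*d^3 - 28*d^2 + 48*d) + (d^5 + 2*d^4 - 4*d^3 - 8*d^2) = 2*d^5 + 5*d^4 - 28*d^3 - 36*d^2 + 48*d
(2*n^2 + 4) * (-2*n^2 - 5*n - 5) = -4*n^4 - 10*n^3 - 18*n^2 - 20*n - 20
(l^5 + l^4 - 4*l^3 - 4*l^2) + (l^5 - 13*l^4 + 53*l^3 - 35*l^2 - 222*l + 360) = 2*l^5 - 12*l^4 + 49*l^3 - 39*l^2 - 222*l + 360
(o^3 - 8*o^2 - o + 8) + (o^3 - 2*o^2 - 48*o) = 2*o^3 - 10*o^2 - 49*o + 8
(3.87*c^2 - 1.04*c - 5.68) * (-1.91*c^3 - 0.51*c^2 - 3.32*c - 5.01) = -7.3917*c^5 + 0.0126999999999999*c^4 - 1.4692*c^3 - 13.0391*c^2 + 24.068*c + 28.4568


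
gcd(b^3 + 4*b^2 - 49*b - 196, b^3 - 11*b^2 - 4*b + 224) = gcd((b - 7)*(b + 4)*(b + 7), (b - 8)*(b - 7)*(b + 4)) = b^2 - 3*b - 28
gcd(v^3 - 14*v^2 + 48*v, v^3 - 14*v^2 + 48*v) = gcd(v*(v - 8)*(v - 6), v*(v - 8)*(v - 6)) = v^3 - 14*v^2 + 48*v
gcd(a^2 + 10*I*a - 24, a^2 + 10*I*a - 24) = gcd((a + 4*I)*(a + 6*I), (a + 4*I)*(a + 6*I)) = a^2 + 10*I*a - 24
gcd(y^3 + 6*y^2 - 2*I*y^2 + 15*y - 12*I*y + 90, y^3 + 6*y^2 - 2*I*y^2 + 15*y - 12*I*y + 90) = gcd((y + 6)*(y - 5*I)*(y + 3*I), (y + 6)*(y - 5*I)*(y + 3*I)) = y^3 + y^2*(6 - 2*I) + y*(15 - 12*I) + 90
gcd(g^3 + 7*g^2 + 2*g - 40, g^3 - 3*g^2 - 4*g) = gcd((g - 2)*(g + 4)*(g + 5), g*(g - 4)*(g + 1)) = 1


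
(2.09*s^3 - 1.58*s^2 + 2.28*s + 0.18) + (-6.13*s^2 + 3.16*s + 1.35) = 2.09*s^3 - 7.71*s^2 + 5.44*s + 1.53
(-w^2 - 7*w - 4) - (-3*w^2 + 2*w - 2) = 2*w^2 - 9*w - 2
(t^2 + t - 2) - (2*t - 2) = t^2 - t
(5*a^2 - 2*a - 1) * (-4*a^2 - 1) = -20*a^4 + 8*a^3 - a^2 + 2*a + 1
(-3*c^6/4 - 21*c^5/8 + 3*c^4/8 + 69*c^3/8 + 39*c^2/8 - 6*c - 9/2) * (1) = -3*c^6/4 - 21*c^5/8 + 3*c^4/8 + 69*c^3/8 + 39*c^2/8 - 6*c - 9/2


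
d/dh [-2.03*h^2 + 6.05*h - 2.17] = 6.05 - 4.06*h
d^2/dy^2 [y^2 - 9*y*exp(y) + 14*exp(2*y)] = -9*y*exp(y) + 56*exp(2*y) - 18*exp(y) + 2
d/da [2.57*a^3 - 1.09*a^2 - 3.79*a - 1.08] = 7.71*a^2 - 2.18*a - 3.79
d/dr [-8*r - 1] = -8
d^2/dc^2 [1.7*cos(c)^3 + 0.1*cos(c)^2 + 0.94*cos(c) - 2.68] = -2.215*cos(c) - 0.2*cos(2*c) - 3.825*cos(3*c)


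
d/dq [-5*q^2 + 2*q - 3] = 2 - 10*q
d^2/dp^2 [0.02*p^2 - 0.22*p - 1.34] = 0.0400000000000000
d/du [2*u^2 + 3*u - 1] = 4*u + 3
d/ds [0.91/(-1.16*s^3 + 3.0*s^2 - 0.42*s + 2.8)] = (3.1668*s^2 - 5.46*s + 0.3822)/(1.16*s^3 - 3.0*s^2 + 0.42*s - 2.8)^2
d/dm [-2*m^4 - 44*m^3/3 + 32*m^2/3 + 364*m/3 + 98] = -8*m^3 - 44*m^2 + 64*m/3 + 364/3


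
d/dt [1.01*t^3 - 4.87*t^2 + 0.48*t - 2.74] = 3.03*t^2 - 9.74*t + 0.48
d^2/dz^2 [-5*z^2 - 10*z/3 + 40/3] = -10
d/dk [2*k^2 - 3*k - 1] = 4*k - 3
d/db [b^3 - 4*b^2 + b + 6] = 3*b^2 - 8*b + 1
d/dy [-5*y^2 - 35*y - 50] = -10*y - 35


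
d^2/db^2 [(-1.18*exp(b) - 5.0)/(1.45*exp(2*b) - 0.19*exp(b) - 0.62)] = (-2.48095*exp(4*b) - 42.37509*exp(3*b) - 2.23242*exp(2*b) - 18.021496*exp(b) + 0.135408)*exp(b)/(3.048625*exp(6*b) - 1.198425*exp(5*b) - 3.753615*exp(4*b) + 1.018001*exp(3*b) + 1.604994*exp(2*b) - 0.219108*exp(b) - 0.238328)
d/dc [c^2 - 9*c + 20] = 2*c - 9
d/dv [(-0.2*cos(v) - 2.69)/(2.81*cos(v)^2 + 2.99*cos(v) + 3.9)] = (0.562*sin(v)^2 - 15.1178*cos(v) - 7.8251)*sin(v)/(2.81*cos(v)^2 + 2.99*cos(v) + 3.9)^2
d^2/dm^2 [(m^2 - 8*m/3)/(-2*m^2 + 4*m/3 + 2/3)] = (54*m^3 - 27*m^2 + 72*m - 19)/(27*m^6 - 54*m^5 + 9*m^4 + 28*m^3 - 3*m^2 - 6*m - 1)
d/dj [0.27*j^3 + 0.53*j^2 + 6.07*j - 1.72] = 0.81*j^2 + 1.06*j + 6.07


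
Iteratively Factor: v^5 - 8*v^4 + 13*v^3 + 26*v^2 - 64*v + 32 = (v - 4)*(v^4 - 4*v^3 - 3*v^2 + 14*v - 8) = (v - 4)^2*(v^3 - 3*v + 2) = (v - 4)^2*(v + 2)*(v^2 - 2*v + 1) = (v - 4)^2*(v - 1)*(v + 2)*(v - 1)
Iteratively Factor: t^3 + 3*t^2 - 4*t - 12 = (t + 3)*(t^2 - 4) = (t + 2)*(t + 3)*(t - 2)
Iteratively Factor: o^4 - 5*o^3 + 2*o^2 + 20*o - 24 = (o - 2)*(o^3 - 3*o^2 - 4*o + 12) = (o - 2)^2*(o^2 - o - 6) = (o - 3)*(o - 2)^2*(o + 2)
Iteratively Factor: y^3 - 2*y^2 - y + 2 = (y + 1)*(y^2 - 3*y + 2) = (y - 1)*(y + 1)*(y - 2)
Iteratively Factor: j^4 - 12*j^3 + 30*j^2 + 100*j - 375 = (j - 5)*(j^3 - 7*j^2 - 5*j + 75) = (j - 5)^2*(j^2 - 2*j - 15) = (j - 5)^2*(j + 3)*(j - 5)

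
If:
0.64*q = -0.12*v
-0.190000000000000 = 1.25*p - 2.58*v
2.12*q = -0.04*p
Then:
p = -0.19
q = 0.00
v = -0.02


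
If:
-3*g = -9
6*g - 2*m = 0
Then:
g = 3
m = 9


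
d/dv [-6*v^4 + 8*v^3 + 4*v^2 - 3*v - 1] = -24*v^3 + 24*v^2 + 8*v - 3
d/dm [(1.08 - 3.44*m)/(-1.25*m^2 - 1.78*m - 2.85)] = (-4.3*m^2 + 2.7*m + 11.7264)/(1.5625*m^4 + 4.45*m^3 + 10.2934*m^2 + 10.146*m + 8.1225)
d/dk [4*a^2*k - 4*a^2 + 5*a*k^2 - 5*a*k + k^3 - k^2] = 4*a^2 + 10*a*k - 5*a + 3*k^2 - 2*k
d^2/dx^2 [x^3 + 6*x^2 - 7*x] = 6*x + 12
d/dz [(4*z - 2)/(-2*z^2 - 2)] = 2*(z^2 - z - 1)/(z^4 + 2*z^2 + 1)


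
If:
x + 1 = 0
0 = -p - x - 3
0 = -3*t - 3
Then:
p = -2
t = -1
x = -1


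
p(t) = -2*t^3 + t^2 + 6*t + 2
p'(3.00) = -42.00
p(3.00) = -25.00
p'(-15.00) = -1374.00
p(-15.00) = 6887.00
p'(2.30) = -21.14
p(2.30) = -3.24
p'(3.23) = -50.14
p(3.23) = -35.58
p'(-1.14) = -4.08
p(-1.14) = -0.58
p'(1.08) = 1.16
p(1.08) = 7.13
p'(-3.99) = -97.50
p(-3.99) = 121.02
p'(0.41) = 5.81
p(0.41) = 4.49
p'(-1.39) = -8.37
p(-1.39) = 0.96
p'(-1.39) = -8.37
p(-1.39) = 0.96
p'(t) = -6*t^2 + 2*t + 6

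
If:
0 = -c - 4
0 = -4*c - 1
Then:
No Solution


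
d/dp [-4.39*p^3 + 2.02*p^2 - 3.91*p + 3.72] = -13.17*p^2 + 4.04*p - 3.91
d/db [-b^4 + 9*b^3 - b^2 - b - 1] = -4*b^3 + 27*b^2 - 2*b - 1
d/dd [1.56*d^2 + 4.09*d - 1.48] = 3.12*d + 4.09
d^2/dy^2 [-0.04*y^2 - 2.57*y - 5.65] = -0.0800000000000000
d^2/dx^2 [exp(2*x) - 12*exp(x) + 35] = 4*(exp(x) - 3)*exp(x)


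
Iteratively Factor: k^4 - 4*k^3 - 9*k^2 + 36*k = (k + 3)*(k^3 - 7*k^2 + 12*k) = (k - 3)*(k + 3)*(k^2 - 4*k) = k*(k - 3)*(k + 3)*(k - 4)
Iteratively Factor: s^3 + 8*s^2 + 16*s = (s + 4)*(s^2 + 4*s) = s*(s + 4)*(s + 4)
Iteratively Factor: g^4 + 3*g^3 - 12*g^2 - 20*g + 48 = (g - 2)*(g^3 + 5*g^2 - 2*g - 24) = (g - 2)^2*(g^2 + 7*g + 12) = (g - 2)^2*(g + 4)*(g + 3)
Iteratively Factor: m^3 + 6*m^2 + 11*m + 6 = (m + 1)*(m^2 + 5*m + 6) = (m + 1)*(m + 3)*(m + 2)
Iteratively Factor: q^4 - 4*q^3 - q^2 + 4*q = (q)*(q^3 - 4*q^2 - q + 4) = q*(q + 1)*(q^2 - 5*q + 4) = q*(q - 4)*(q + 1)*(q - 1)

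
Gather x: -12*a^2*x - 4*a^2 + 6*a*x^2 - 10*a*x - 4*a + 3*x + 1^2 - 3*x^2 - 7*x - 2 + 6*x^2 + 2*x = -4*a^2 - 4*a + x^2*(6*a + 3) + x*(-12*a^2 - 10*a - 2) - 1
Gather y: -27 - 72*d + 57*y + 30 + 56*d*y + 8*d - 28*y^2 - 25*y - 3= -64*d - 28*y^2 + y*(56*d + 32)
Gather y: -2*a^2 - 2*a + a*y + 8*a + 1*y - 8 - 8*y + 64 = -2*a^2 + 6*a + y*(a - 7) + 56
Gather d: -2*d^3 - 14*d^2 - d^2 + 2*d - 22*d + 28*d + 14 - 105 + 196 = -2*d^3 - 15*d^2 + 8*d + 105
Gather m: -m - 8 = -m - 8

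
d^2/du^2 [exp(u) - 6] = exp(u)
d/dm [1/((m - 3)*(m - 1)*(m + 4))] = (13 - 3*m^2)/(m^6 - 26*m^4 + 24*m^3 + 169*m^2 - 312*m + 144)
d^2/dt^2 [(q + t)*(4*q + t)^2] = 18*q + 6*t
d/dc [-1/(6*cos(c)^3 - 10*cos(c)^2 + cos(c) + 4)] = (-18*cos(c)^2 + 20*cos(c) - 1)*sin(c)/(6*cos(c)^3 - 10*cos(c)^2 + cos(c) + 4)^2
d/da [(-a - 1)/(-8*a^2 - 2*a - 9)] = (-8*a^2 - 16*a + 7)/(64*a^4 + 32*a^3 + 148*a^2 + 36*a + 81)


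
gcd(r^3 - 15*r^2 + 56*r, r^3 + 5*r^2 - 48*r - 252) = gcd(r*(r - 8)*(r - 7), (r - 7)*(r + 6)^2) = r - 7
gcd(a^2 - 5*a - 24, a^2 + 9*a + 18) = a + 3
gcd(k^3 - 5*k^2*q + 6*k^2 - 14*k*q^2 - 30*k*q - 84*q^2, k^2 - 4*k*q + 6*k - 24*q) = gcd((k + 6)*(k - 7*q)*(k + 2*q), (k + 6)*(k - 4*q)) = k + 6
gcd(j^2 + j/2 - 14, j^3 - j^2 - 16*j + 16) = j + 4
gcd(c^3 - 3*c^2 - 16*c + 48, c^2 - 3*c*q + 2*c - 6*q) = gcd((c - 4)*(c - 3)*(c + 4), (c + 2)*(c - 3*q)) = 1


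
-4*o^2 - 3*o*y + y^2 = (-4*o + y)*(o + y)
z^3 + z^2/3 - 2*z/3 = z*(z - 2/3)*(z + 1)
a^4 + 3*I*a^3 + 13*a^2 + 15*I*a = a*(a - 3*I)*(a + I)*(a + 5*I)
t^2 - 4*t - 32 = (t - 8)*(t + 4)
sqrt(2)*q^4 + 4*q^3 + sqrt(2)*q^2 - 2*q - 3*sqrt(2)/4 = (q - sqrt(2)/2)*(q + sqrt(2)/2)*(q + 3*sqrt(2)/2)*(sqrt(2)*q + 1)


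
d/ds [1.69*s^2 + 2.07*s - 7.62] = 3.38*s + 2.07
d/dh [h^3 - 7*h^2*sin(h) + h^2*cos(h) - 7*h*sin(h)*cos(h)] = -h^2*sin(h) - 7*h^2*cos(h) + 3*h^2 - 14*h*sin(h) + 2*h*cos(h) - 7*h*cos(2*h) - 7*sin(2*h)/2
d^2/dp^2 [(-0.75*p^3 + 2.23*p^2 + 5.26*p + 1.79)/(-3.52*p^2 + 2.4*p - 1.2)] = (5.6843418860808e-14*p^4 - 165.721088*p^3 - 89.515776*p^2 + 230.52096*p - 42.21888)/(43.614208*p^6 - 89.21088*p^5 + 105.43104*p^4 - 74.6496*p^3 + 35.9424*p^2 - 10.368*p + 1.728)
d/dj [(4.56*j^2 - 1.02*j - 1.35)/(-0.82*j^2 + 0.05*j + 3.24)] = (-0.6084*j^2 + 27.3348*j - 3.2373)/(0.6724*j^4 - 0.082*j^3 - 5.3111*j^2 + 0.324*j + 10.4976)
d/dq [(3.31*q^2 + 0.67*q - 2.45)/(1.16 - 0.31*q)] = (-1.0261*q^2 + 7.6792*q + 0.0176999999999999)/(0.0961*q^2 - 0.7192*q + 1.3456)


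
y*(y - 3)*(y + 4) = y^3 + y^2 - 12*y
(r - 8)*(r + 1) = r^2 - 7*r - 8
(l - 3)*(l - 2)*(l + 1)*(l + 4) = l^4 - 15*l^2 + 10*l + 24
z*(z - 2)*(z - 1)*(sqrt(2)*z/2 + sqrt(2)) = sqrt(2)*z^4/2 - sqrt(2)*z^3/2 - 2*sqrt(2)*z^2 + 2*sqrt(2)*z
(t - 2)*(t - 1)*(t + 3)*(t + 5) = t^4 + 5*t^3 - 7*t^2 - 29*t + 30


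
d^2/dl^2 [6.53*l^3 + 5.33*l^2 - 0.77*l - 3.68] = 39.18*l + 10.66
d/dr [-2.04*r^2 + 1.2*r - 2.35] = 1.2 - 4.08*r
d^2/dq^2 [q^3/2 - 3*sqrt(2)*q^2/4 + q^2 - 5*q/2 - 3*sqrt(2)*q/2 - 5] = 3*q - 3*sqrt(2)/2 + 2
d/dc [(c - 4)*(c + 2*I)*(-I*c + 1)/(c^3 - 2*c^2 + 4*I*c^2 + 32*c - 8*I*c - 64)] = (c^4*(1 - 2*I) + c^3*(8 - 68*I) + c^2*(112 + 372*I) + c*(-448 - 544*I) + 832 + 128*I)/(c^6 + c^5*(-4 + 8*I) + c^4*(52 - 32*I) + c^3*(-192 + 288*I) + c^2*(1216 - 1024*I) + c*(-4096 + 1024*I) + 4096)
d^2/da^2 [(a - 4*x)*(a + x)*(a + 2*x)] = 6*a - 2*x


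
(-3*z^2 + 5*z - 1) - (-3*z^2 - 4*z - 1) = 9*z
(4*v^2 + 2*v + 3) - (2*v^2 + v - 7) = 2*v^2 + v + 10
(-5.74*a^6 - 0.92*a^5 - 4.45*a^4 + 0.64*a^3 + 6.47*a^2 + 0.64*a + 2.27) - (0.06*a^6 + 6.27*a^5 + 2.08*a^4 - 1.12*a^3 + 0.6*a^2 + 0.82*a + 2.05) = -5.8*a^6 - 7.19*a^5 - 6.53*a^4 + 1.76*a^3 + 5.87*a^2 - 0.18*a + 0.22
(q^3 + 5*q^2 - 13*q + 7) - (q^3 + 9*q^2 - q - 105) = -4*q^2 - 12*q + 112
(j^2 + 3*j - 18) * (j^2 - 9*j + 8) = j^4 - 6*j^3 - 37*j^2 + 186*j - 144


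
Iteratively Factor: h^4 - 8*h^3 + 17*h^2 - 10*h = (h)*(h^3 - 8*h^2 + 17*h - 10) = h*(h - 2)*(h^2 - 6*h + 5) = h*(h - 5)*(h - 2)*(h - 1)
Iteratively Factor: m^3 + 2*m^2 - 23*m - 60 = (m + 3)*(m^2 - m - 20) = (m - 5)*(m + 3)*(m + 4)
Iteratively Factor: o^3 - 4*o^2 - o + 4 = (o - 4)*(o^2 - 1) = (o - 4)*(o - 1)*(o + 1)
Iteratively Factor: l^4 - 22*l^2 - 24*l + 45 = (l + 3)*(l^3 - 3*l^2 - 13*l + 15) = (l - 5)*(l + 3)*(l^2 + 2*l - 3) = (l - 5)*(l + 3)^2*(l - 1)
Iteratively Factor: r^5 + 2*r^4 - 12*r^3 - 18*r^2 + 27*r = (r - 3)*(r^4 + 5*r^3 + 3*r^2 - 9*r) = (r - 3)*(r - 1)*(r^3 + 6*r^2 + 9*r) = (r - 3)*(r - 1)*(r + 3)*(r^2 + 3*r) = (r - 3)*(r - 1)*(r + 3)^2*(r)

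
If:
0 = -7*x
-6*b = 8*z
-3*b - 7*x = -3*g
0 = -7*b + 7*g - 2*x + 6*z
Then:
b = 0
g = 0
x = 0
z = 0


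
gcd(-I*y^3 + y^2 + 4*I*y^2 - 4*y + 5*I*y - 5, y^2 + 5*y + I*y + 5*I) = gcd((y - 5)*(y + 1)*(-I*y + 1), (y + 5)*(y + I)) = y + I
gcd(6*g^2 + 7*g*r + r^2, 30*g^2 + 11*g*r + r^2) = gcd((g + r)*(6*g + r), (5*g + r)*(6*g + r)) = 6*g + r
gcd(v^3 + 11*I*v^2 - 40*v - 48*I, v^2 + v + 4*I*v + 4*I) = v + 4*I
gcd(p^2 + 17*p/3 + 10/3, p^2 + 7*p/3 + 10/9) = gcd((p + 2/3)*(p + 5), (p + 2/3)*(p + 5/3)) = p + 2/3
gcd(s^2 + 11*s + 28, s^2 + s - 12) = s + 4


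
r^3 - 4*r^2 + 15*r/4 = r*(r - 5/2)*(r - 3/2)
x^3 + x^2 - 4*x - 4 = (x - 2)*(x + 1)*(x + 2)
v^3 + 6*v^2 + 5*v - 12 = (v - 1)*(v + 3)*(v + 4)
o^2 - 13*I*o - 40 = (o - 8*I)*(o - 5*I)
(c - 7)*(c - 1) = c^2 - 8*c + 7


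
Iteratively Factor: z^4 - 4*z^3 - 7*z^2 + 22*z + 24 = (z + 1)*(z^3 - 5*z^2 - 2*z + 24) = (z - 4)*(z + 1)*(z^2 - z - 6) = (z - 4)*(z + 1)*(z + 2)*(z - 3)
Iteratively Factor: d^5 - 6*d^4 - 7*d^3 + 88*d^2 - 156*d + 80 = (d - 1)*(d^4 - 5*d^3 - 12*d^2 + 76*d - 80) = (d - 2)*(d - 1)*(d^3 - 3*d^2 - 18*d + 40) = (d - 2)*(d - 1)*(d + 4)*(d^2 - 7*d + 10) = (d - 5)*(d - 2)*(d - 1)*(d + 4)*(d - 2)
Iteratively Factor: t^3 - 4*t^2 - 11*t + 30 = (t + 3)*(t^2 - 7*t + 10) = (t - 2)*(t + 3)*(t - 5)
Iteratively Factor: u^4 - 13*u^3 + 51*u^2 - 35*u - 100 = (u - 5)*(u^3 - 8*u^2 + 11*u + 20) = (u - 5)^2*(u^2 - 3*u - 4) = (u - 5)^2*(u + 1)*(u - 4)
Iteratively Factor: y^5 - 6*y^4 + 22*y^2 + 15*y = (y)*(y^4 - 6*y^3 + 22*y + 15) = y*(y - 3)*(y^3 - 3*y^2 - 9*y - 5) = y*(y - 3)*(y + 1)*(y^2 - 4*y - 5) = y*(y - 3)*(y + 1)^2*(y - 5)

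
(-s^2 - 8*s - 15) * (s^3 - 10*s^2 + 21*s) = -s^5 + 2*s^4 + 44*s^3 - 18*s^2 - 315*s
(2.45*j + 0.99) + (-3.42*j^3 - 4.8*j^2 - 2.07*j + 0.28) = -3.42*j^3 - 4.8*j^2 + 0.38*j + 1.27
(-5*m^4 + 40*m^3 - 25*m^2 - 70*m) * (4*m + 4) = -20*m^5 + 140*m^4 + 60*m^3 - 380*m^2 - 280*m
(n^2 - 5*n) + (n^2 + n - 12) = 2*n^2 - 4*n - 12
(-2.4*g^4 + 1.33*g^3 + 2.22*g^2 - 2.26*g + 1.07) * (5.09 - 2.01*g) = 4.824*g^5 - 14.8893*g^4 + 2.3075*g^3 + 15.8424*g^2 - 13.6541*g + 5.4463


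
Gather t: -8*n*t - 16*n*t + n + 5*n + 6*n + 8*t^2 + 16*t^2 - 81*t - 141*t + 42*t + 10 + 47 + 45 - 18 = 12*n + 24*t^2 + t*(-24*n - 180) + 84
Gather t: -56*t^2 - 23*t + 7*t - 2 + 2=-56*t^2 - 16*t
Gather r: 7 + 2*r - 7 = 2*r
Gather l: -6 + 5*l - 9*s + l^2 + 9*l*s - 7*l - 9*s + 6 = l^2 + l*(9*s - 2) - 18*s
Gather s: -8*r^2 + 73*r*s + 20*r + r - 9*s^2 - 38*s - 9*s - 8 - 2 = -8*r^2 + 21*r - 9*s^2 + s*(73*r - 47) - 10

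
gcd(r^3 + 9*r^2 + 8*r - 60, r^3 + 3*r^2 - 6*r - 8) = r - 2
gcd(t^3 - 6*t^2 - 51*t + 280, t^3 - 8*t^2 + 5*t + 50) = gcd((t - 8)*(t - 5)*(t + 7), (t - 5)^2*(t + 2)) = t - 5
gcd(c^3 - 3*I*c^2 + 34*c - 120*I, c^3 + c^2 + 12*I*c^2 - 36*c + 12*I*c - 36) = c + 6*I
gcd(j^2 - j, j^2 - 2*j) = j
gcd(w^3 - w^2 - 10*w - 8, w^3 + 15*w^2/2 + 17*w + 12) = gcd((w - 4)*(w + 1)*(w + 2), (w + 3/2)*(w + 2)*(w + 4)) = w + 2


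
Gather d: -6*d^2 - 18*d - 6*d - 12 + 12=-6*d^2 - 24*d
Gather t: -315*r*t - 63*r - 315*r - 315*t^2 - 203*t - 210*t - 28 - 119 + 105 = -378*r - 315*t^2 + t*(-315*r - 413) - 42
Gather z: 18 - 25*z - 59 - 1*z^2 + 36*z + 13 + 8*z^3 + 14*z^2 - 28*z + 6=8*z^3 + 13*z^2 - 17*z - 22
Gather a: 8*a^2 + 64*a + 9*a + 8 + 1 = 8*a^2 + 73*a + 9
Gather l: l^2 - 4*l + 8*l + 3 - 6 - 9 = l^2 + 4*l - 12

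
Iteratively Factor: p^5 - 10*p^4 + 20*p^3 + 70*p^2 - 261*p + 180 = (p - 1)*(p^4 - 9*p^3 + 11*p^2 + 81*p - 180) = (p - 3)*(p - 1)*(p^3 - 6*p^2 - 7*p + 60) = (p - 3)*(p - 1)*(p + 3)*(p^2 - 9*p + 20) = (p - 5)*(p - 3)*(p - 1)*(p + 3)*(p - 4)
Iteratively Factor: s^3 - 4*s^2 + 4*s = (s - 2)*(s^2 - 2*s) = (s - 2)^2*(s)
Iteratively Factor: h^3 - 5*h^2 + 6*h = (h - 3)*(h^2 - 2*h) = h*(h - 3)*(h - 2)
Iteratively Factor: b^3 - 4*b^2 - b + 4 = (b + 1)*(b^2 - 5*b + 4) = (b - 1)*(b + 1)*(b - 4)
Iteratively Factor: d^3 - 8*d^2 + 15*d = (d)*(d^2 - 8*d + 15) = d*(d - 5)*(d - 3)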